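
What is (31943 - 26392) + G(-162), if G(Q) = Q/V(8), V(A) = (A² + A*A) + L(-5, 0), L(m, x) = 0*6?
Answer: 355183/64 ≈ 5549.7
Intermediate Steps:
L(m, x) = 0
V(A) = 2*A² (V(A) = (A² + A*A) + 0 = (A² + A²) + 0 = 2*A² + 0 = 2*A²)
G(Q) = Q/128 (G(Q) = Q/((2*8²)) = Q/((2*64)) = Q/128)
(31943 - 26392) + G(-162) = (31943 - 26392) + (1/128)*(-162) = 5551 - 81/64 = 355183/64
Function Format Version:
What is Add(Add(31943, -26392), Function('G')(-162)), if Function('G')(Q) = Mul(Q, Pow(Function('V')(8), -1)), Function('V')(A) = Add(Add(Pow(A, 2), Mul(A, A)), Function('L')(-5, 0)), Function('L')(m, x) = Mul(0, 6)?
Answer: Rational(355183, 64) ≈ 5549.7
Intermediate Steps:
Function('L')(m, x) = 0
Function('V')(A) = Mul(2, Pow(A, 2)) (Function('V')(A) = Add(Add(Pow(A, 2), Mul(A, A)), 0) = Add(Add(Pow(A, 2), Pow(A, 2)), 0) = Add(Mul(2, Pow(A, 2)), 0) = Mul(2, Pow(A, 2)))
Function('G')(Q) = Mul(Rational(1, 128), Q) (Function('G')(Q) = Mul(Q, Pow(Mul(2, Pow(8, 2)), -1)) = Mul(Q, Pow(Mul(2, 64), -1)) = Mul(Q, Pow(128, -1)) = Mul(Q, Rational(1, 128)) = Mul(Rational(1, 128), Q))
Add(Add(31943, -26392), Function('G')(-162)) = Add(Add(31943, -26392), Mul(Rational(1, 128), -162)) = Add(5551, Rational(-81, 64)) = Rational(355183, 64)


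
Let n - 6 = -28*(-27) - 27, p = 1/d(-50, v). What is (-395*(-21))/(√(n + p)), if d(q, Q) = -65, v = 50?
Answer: 8295*√3105310/47774 ≈ 305.97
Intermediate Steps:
p = -1/65 (p = 1/(-65) = -1/65 ≈ -0.015385)
n = 735 (n = 6 + (-28*(-27) - 27) = 6 + (756 - 27) = 6 + 729 = 735)
(-395*(-21))/(√(n + p)) = (-395*(-21))/(√(735 - 1/65)) = 8295/(√(47774/65)) = 8295/((√3105310/65)) = 8295*(√3105310/47774) = 8295*√3105310/47774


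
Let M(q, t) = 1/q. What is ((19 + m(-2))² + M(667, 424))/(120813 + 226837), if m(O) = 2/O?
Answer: 216109/231882550 ≈ 0.00093198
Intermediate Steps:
((19 + m(-2))² + M(667, 424))/(120813 + 226837) = ((19 + 2/(-2))² + 1/667)/(120813 + 226837) = ((19 + 2*(-½))² + 1/667)/347650 = ((19 - 1)² + 1/667)*(1/347650) = (18² + 1/667)*(1/347650) = (324 + 1/667)*(1/347650) = (216109/667)*(1/347650) = 216109/231882550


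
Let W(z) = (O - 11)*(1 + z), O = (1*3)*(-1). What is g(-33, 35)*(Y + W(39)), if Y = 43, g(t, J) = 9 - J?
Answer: 13442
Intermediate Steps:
O = -3 (O = 3*(-1) = -3)
W(z) = -14 - 14*z (W(z) = (-3 - 11)*(1 + z) = -14*(1 + z) = -14 - 14*z)
g(-33, 35)*(Y + W(39)) = (9 - 1*35)*(43 + (-14 - 14*39)) = (9 - 35)*(43 + (-14 - 546)) = -26*(43 - 560) = -26*(-517) = 13442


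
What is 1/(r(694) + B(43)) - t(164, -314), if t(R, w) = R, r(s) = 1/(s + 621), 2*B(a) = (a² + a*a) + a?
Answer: -806781758/4919417 ≈ -164.00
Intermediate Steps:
B(a) = a² + a/2 (B(a) = ((a² + a*a) + a)/2 = ((a² + a²) + a)/2 = (2*a² + a)/2 = (a + 2*a²)/2 = a² + a/2)
r(s) = 1/(621 + s)
1/(r(694) + B(43)) - t(164, -314) = 1/(1/(621 + 694) + 43*(½ + 43)) - 1*164 = 1/(1/1315 + 43*(87/2)) - 164 = 1/(1/1315 + 3741/2) - 164 = 1/(4919417/2630) - 164 = 2630/4919417 - 164 = -806781758/4919417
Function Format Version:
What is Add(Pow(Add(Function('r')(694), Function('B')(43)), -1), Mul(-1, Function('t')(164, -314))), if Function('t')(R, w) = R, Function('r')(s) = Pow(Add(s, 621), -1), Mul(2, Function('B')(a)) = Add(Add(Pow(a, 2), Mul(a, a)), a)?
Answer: Rational(-806781758, 4919417) ≈ -164.00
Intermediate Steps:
Function('B')(a) = Add(Pow(a, 2), Mul(Rational(1, 2), a)) (Function('B')(a) = Mul(Rational(1, 2), Add(Add(Pow(a, 2), Mul(a, a)), a)) = Mul(Rational(1, 2), Add(Add(Pow(a, 2), Pow(a, 2)), a)) = Mul(Rational(1, 2), Add(Mul(2, Pow(a, 2)), a)) = Mul(Rational(1, 2), Add(a, Mul(2, Pow(a, 2)))) = Add(Pow(a, 2), Mul(Rational(1, 2), a)))
Function('r')(s) = Pow(Add(621, s), -1)
Add(Pow(Add(Function('r')(694), Function('B')(43)), -1), Mul(-1, Function('t')(164, -314))) = Add(Pow(Add(Pow(Add(621, 694), -1), Mul(43, Add(Rational(1, 2), 43))), -1), Mul(-1, 164)) = Add(Pow(Add(Pow(1315, -1), Mul(43, Rational(87, 2))), -1), -164) = Add(Pow(Add(Rational(1, 1315), Rational(3741, 2)), -1), -164) = Add(Pow(Rational(4919417, 2630), -1), -164) = Add(Rational(2630, 4919417), -164) = Rational(-806781758, 4919417)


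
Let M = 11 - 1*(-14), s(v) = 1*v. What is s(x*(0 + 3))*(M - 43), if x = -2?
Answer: 108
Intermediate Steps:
s(v) = v
M = 25 (M = 11 + 14 = 25)
s(x*(0 + 3))*(M - 43) = (-2*(0 + 3))*(25 - 43) = -2*3*(-18) = -6*(-18) = 108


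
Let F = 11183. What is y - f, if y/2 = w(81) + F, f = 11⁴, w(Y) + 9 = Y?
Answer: 7869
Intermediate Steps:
w(Y) = -9 + Y
f = 14641
y = 22510 (y = 2*((-9 + 81) + 11183) = 2*(72 + 11183) = 2*11255 = 22510)
y - f = 22510 - 1*14641 = 22510 - 14641 = 7869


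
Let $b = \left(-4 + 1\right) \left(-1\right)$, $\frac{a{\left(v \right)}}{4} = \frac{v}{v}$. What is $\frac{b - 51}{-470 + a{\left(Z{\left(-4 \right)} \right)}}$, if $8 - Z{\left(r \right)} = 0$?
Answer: $\frac{24}{233} \approx 0.103$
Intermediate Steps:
$Z{\left(r \right)} = 8$ ($Z{\left(r \right)} = 8 - 0 = 8 + 0 = 8$)
$a{\left(v \right)} = 4$ ($a{\left(v \right)} = 4 \frac{v}{v} = 4 \cdot 1 = 4$)
$b = 3$ ($b = \left(-3\right) \left(-1\right) = 3$)
$\frac{b - 51}{-470 + a{\left(Z{\left(-4 \right)} \right)}} = \frac{3 - 51}{-470 + 4} = - \frac{48}{-466} = \left(-48\right) \left(- \frac{1}{466}\right) = \frac{24}{233}$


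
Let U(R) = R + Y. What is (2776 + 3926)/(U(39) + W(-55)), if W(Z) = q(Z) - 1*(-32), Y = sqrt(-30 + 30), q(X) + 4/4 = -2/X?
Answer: 61435/642 ≈ 95.693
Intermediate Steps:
q(X) = -1 - 2/X
Y = 0 (Y = sqrt(0) = 0)
W(Z) = 32 + (-2 - Z)/Z (W(Z) = (-2 - Z)/Z - 1*(-32) = (-2 - Z)/Z + 32 = 32 + (-2 - Z)/Z)
U(R) = R (U(R) = R + 0 = R)
(2776 + 3926)/(U(39) + W(-55)) = (2776 + 3926)/(39 + (31 - 2/(-55))) = 6702/(39 + (31 - 2*(-1/55))) = 6702/(39 + (31 + 2/55)) = 6702/(39 + 1707/55) = 6702/(3852/55) = 6702*(55/3852) = 61435/642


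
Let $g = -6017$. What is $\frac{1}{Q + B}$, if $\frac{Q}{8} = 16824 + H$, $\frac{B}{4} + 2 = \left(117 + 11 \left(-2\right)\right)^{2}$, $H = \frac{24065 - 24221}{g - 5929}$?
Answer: $\frac{1991}{339832052} \approx 5.8588 \cdot 10^{-6}$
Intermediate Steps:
$H = \frac{26}{1991}$ ($H = \frac{24065 - 24221}{-6017 - 5929} = - \frac{156}{-11946} = \left(-156\right) \left(- \frac{1}{11946}\right) = \frac{26}{1991} \approx 0.013059$)
$B = 36092$ ($B = -8 + 4 \left(117 + 11 \left(-2\right)\right)^{2} = -8 + 4 \left(117 - 22\right)^{2} = -8 + 4 \cdot 95^{2} = -8 + 4 \cdot 9025 = -8 + 36100 = 36092$)
$Q = \frac{267972880}{1991}$ ($Q = 8 \left(16824 + \frac{26}{1991}\right) = 8 \cdot \frac{33496610}{1991} = \frac{267972880}{1991} \approx 1.3459 \cdot 10^{5}$)
$\frac{1}{Q + B} = \frac{1}{\frac{267972880}{1991} + 36092} = \frac{1}{\frac{339832052}{1991}} = \frac{1991}{339832052}$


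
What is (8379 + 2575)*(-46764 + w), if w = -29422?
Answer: -834541444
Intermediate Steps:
(8379 + 2575)*(-46764 + w) = (8379 + 2575)*(-46764 - 29422) = 10954*(-76186) = -834541444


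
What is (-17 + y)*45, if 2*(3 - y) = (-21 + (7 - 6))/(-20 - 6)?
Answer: -8415/13 ≈ -647.31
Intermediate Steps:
y = 34/13 (y = 3 - (-21 + (7 - 6))/(2*(-20 - 6)) = 3 - (-21 + 1)/(2*(-26)) = 3 - (-10)*(-1)/26 = 3 - 1/2*10/13 = 3 - 5/13 = 34/13 ≈ 2.6154)
(-17 + y)*45 = (-17 + 34/13)*45 = -187/13*45 = -8415/13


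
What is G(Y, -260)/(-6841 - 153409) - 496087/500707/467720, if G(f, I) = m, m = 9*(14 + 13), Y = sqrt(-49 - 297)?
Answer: -5698783270547/3752905615591000 ≈ -0.0015185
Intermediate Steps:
Y = I*sqrt(346) (Y = sqrt(-346) = I*sqrt(346) ≈ 18.601*I)
m = 243 (m = 9*27 = 243)
G(f, I) = 243
G(Y, -260)/(-6841 - 153409) - 496087/500707/467720 = 243/(-6841 - 153409) - 496087/500707/467720 = 243/(-160250) - 496087*1/500707*(1/467720) = 243*(-1/160250) - 496087/500707*1/467720 = -243/160250 - 496087/234190678040 = -5698783270547/3752905615591000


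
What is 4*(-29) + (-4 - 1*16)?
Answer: -136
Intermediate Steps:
4*(-29) + (-4 - 1*16) = -116 + (-4 - 16) = -116 - 20 = -136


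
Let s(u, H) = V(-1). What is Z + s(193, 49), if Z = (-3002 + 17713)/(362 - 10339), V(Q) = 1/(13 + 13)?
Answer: -372509/259402 ≈ -1.4360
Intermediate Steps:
V(Q) = 1/26
s(u, H) = 1/26
Z = -14711/9977 (Z = 14711/(-9977) = 14711*(-1/9977) = -14711/9977 ≈ -1.4745)
Z + s(193, 49) = -14711/9977 + 1/26 = -372509/259402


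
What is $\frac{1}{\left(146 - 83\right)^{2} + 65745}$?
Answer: $\frac{1}{69714} \approx 1.4344 \cdot 10^{-5}$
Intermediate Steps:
$\frac{1}{\left(146 - 83\right)^{2} + 65745} = \frac{1}{63^{2} + 65745} = \frac{1}{3969 + 65745} = \frac{1}{69714}$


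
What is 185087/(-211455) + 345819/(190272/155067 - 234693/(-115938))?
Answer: 48690547770607002383/457783585950555 ≈ 1.0636e+5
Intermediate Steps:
185087/(-211455) + 345819/(190272/155067 - 234693/(-115938)) = 185087*(-1/211455) + 345819/(190272*(1/155067) - 234693*(-1/115938)) = -185087/211455 + 345819/(63424/51689 + 26077/12882) = -185087/211455 + 345819/(2164922021/665857698) = -185087/211455 + 345819*(665857698/2164922021) = -185087/211455 + 230266243264662/2164922021 = 48690547770607002383/457783585950555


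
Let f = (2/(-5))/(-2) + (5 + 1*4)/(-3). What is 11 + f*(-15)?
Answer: 53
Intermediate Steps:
f = -14/5 (f = (2*(-⅕))*(-½) + (5 + 4)*(-⅓) = -⅖*(-½) + 9*(-⅓) = ⅕ - 3 = -14/5 ≈ -2.8000)
11 + f*(-15) = 11 - 14/5*(-15) = 11 + 42 = 53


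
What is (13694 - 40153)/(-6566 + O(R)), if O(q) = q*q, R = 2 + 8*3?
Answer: 26459/5890 ≈ 4.4922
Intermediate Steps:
R = 26 (R = 2 + 24 = 26)
O(q) = q**2
(13694 - 40153)/(-6566 + O(R)) = (13694 - 40153)/(-6566 + 26**2) = -26459/(-6566 + 676) = -26459/(-5890) = -26459*(-1/5890) = 26459/5890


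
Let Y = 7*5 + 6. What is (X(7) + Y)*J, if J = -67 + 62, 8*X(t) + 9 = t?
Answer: -815/4 ≈ -203.75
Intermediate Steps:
X(t) = -9/8 + t/8
J = -5
Y = 41 (Y = 35 + 6 = 41)
(X(7) + Y)*J = ((-9/8 + (1/8)*7) + 41)*(-5) = ((-9/8 + 7/8) + 41)*(-5) = (-1/4 + 41)*(-5) = (163/4)*(-5) = -815/4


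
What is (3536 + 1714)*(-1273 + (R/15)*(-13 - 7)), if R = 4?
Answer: -6711250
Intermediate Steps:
(3536 + 1714)*(-1273 + (R/15)*(-13 - 7)) = (3536 + 1714)*(-1273 + (4/15)*(-13 - 7)) = 5250*(-1273 + (4*(1/15))*(-20)) = 5250*(-1273 + (4/15)*(-20)) = 5250*(-1273 - 16/3) = 5250*(-3835/3) = -6711250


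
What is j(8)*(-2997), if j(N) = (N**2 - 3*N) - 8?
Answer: -95904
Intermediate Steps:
j(N) = -8 + N**2 - 3*N
j(8)*(-2997) = (-8 + 8**2 - 3*8)*(-2997) = (-8 + 64 - 24)*(-2997) = 32*(-2997) = -95904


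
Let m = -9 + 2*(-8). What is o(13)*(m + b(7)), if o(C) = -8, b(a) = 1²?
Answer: 192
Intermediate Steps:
b(a) = 1
m = -25 (m = -9 - 16 = -25)
o(13)*(m + b(7)) = -8*(-25 + 1) = -8*(-24) = 192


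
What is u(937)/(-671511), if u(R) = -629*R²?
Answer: 552242501/671511 ≈ 822.39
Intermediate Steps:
u(937)/(-671511) = -629*937²/(-671511) = -629*877969*(-1/671511) = -552242501*(-1/671511) = 552242501/671511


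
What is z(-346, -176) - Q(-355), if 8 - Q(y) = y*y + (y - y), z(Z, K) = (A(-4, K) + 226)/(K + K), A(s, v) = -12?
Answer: 22178885/176 ≈ 1.2602e+5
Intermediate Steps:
z(Z, K) = 107/K (z(Z, K) = (-12 + 226)/(K + K) = 214/((2*K)) = 214*(1/(2*K)) = 107/K)
Q(y) = 8 - y**2 (Q(y) = 8 - (y*y + (y - y)) = 8 - (y**2 + 0) = 8 - y**2)
z(-346, -176) - Q(-355) = 107/(-176) - (8 - 1*(-355)**2) = 107*(-1/176) - (8 - 1*126025) = -107/176 - (8 - 126025) = -107/176 - 1*(-126017) = -107/176 + 126017 = 22178885/176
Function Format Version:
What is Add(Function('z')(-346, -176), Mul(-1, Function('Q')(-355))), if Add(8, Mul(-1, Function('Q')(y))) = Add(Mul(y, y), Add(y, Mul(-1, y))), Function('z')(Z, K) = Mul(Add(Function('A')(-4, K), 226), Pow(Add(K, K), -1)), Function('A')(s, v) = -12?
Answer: Rational(22178885, 176) ≈ 1.2602e+5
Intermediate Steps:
Function('z')(Z, K) = Mul(107, Pow(K, -1)) (Function('z')(Z, K) = Mul(Add(-12, 226), Pow(Add(K, K), -1)) = Mul(214, Pow(Mul(2, K), -1)) = Mul(214, Mul(Rational(1, 2), Pow(K, -1))) = Mul(107, Pow(K, -1)))
Function('Q')(y) = Add(8, Mul(-1, Pow(y, 2))) (Function('Q')(y) = Add(8, Mul(-1, Add(Mul(y, y), Add(y, Mul(-1, y))))) = Add(8, Mul(-1, Add(Pow(y, 2), 0))) = Add(8, Mul(-1, Pow(y, 2))))
Add(Function('z')(-346, -176), Mul(-1, Function('Q')(-355))) = Add(Mul(107, Pow(-176, -1)), Mul(-1, Add(8, Mul(-1, Pow(-355, 2))))) = Add(Mul(107, Rational(-1, 176)), Mul(-1, Add(8, Mul(-1, 126025)))) = Add(Rational(-107, 176), Mul(-1, Add(8, -126025))) = Add(Rational(-107, 176), Mul(-1, -126017)) = Add(Rational(-107, 176), 126017) = Rational(22178885, 176)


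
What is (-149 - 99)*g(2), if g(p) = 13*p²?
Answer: -12896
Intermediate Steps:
(-149 - 99)*g(2) = (-149 - 99)*(13*2²) = -3224*4 = -248*52 = -12896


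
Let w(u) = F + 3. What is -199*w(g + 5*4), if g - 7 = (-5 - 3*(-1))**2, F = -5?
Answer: 398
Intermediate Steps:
g = 11 (g = 7 + (-5 - 3*(-1))**2 = 7 + (-5 + 3)**2 = 7 + (-2)**2 = 7 + 4 = 11)
w(u) = -2 (w(u) = -5 + 3 = -2)
-199*w(g + 5*4) = -199*(-2) = 398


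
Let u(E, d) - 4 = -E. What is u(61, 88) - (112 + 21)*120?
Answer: -16017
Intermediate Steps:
u(E, d) = 4 - E
u(61, 88) - (112 + 21)*120 = (4 - 1*61) - (112 + 21)*120 = (4 - 61) - 133*120 = -57 - 1*15960 = -57 - 15960 = -16017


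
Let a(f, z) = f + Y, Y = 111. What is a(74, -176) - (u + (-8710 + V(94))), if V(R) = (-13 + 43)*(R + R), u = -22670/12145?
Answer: 7910929/2429 ≈ 3256.9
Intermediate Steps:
u = -4534/2429 (u = -22670*1/12145 = -4534/2429 ≈ -1.8666)
a(f, z) = 111 + f (a(f, z) = f + 111 = 111 + f)
V(R) = 60*R (V(R) = 30*(2*R) = 60*R)
a(74, -176) - (u + (-8710 + V(94))) = (111 + 74) - (-4534/2429 + (-8710 + 60*94)) = 185 - (-4534/2429 + (-8710 + 5640)) = 185 - (-4534/2429 - 3070) = 185 - 1*(-7461564/2429) = 185 + 7461564/2429 = 7910929/2429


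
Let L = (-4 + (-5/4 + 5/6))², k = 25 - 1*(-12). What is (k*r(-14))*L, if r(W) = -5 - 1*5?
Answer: -519665/72 ≈ -7217.6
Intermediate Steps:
k = 37 (k = 25 + 12 = 37)
L = 2809/144 (L = (-4 + (-5*¼ + 5*(⅙)))² = (-4 + (-5/4 + ⅚))² = (-4 - 5/12)² = (-53/12)² = 2809/144 ≈ 19.507)
r(W) = -10 (r(W) = -5 - 5 = -10)
(k*r(-14))*L = (37*(-10))*(2809/144) = -370*2809/144 = -519665/72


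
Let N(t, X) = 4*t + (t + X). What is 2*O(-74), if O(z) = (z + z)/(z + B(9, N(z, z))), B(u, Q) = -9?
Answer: 296/83 ≈ 3.5663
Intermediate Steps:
N(t, X) = X + 5*t (N(t, X) = 4*t + (X + t) = X + 5*t)
O(z) = 2*z/(-9 + z) (O(z) = (z + z)/(z - 9) = (2*z)/(-9 + z) = 2*z/(-9 + z))
2*O(-74) = 2*(2*(-74)/(-9 - 74)) = 2*(2*(-74)/(-83)) = 2*(2*(-74)*(-1/83)) = 2*(148/83) = 296/83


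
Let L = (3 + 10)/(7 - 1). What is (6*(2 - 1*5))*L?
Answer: -39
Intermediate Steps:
L = 13/6 ≈ 2.1667
(6*(2 - 1*5))*L = (6*(2 - 1*5))*(13/6) = (6*(2 - 5))*(13/6) = (6*(-3))*(13/6) = -18*13/6 = -39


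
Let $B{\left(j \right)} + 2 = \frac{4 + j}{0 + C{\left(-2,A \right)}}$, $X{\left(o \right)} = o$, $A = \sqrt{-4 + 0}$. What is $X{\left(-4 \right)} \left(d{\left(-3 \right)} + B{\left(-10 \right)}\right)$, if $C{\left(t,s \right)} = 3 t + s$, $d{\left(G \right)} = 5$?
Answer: $- \frac{78}{5} - \frac{6 i}{5} \approx -15.6 - 1.2 i$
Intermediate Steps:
$A = 2 i$ ($A = \sqrt{-4} = 2 i \approx 2.0 i$)
$C{\left(t,s \right)} = s + 3 t$
$B{\left(j \right)} = -2 + \frac{\left(-6 - 2 i\right) \left(4 + j\right)}{40}$ ($B{\left(j \right)} = -2 + \frac{4 + j}{0 + \left(2 i + 3 \left(-2\right)\right)} = -2 + \frac{4 + j}{0 - \left(6 - 2 i\right)} = -2 + \frac{4 + j}{-6 + 2 i} = -2 + \left(4 + j\right) \frac{-6 - 2 i}{40} = -2 + \frac{\left(-6 - 2 i\right) \left(4 + j\right)}{40}$)
$X{\left(-4 \right)} \left(d{\left(-3 \right)} + B{\left(-10 \right)}\right) = - 4 \left(5 - \frac{\left(3 + i\right) \left(16 - 10 - 4 i\right)}{20}\right) = - 4 \left(5 - \frac{\left(3 + i\right) \left(6 - 4 i\right)}{20}\right) = -20 + \frac{\left(3 + i\right) \left(6 - 4 i\right)}{5}$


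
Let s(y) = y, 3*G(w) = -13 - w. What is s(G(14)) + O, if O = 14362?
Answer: 14353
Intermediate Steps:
G(w) = -13/3 - w/3 (G(w) = (-13 - w)/3 = -13/3 - w/3)
s(G(14)) + O = (-13/3 - ⅓*14) + 14362 = (-13/3 - 14/3) + 14362 = -9 + 14362 = 14353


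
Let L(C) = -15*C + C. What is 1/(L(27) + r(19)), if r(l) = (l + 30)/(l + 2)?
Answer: -3/1127 ≈ -0.0026619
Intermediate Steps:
L(C) = -14*C
r(l) = (30 + l)/(2 + l)
1/(L(27) + r(19)) = 1/(-14*27 + (30 + 19)/(2 + 19)) = 1/(-378 + 49/21) = 1/(-378 + (1/21)*49) = 1/(-378 + 7/3) = 1/(-1127/3) = -3/1127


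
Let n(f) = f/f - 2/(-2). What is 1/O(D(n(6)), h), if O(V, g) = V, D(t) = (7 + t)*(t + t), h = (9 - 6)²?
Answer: 1/36 ≈ 0.027778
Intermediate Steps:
n(f) = 2 (n(f) = 1 - 2*(-½) = 1 + 1 = 2)
h = 9 (h = 3² = 9)
D(t) = 2*t*(7 + t) (D(t) = (7 + t)*(2*t) = 2*t*(7 + t))
1/O(D(n(6)), h) = 1/(2*2*(7 + 2)) = 1/(2*2*9) = 1/36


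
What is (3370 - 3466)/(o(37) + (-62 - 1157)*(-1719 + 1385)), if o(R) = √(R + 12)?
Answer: -96/407153 ≈ -0.00023578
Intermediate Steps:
o(R) = √(12 + R)
(3370 - 3466)/(o(37) + (-62 - 1157)*(-1719 + 1385)) = (3370 - 3466)/(√(12 + 37) + (-62 - 1157)*(-1719 + 1385)) = -96/(√49 - 1219*(-334)) = -96/(7 + 407146) = -96/407153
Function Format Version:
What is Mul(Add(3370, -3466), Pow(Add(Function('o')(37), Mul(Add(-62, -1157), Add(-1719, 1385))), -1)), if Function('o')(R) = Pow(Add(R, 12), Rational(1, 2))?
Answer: Rational(-96, 407153) ≈ -0.00023578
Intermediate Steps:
Function('o')(R) = Pow(Add(12, R), Rational(1, 2))
Mul(Add(3370, -3466), Pow(Add(Function('o')(37), Mul(Add(-62, -1157), Add(-1719, 1385))), -1)) = Mul(Add(3370, -3466), Pow(Add(Pow(Add(12, 37), Rational(1, 2)), Mul(Add(-62, -1157), Add(-1719, 1385))), -1)) = Mul(-96, Pow(Add(Pow(49, Rational(1, 2)), Mul(-1219, -334)), -1)) = Mul(-96, Pow(Add(7, 407146), -1)) = Mul(-96, Pow(407153, -1)) = Mul(-96, Rational(1, 407153)) = Rational(-96, 407153)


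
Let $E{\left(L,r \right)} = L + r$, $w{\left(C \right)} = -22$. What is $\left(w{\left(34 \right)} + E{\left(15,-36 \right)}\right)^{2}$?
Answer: $1849$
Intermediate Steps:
$\left(w{\left(34 \right)} + E{\left(15,-36 \right)}\right)^{2} = \left(-22 + \left(15 - 36\right)\right)^{2} = \left(-22 - 21\right)^{2} = \left(-43\right)^{2} = 1849$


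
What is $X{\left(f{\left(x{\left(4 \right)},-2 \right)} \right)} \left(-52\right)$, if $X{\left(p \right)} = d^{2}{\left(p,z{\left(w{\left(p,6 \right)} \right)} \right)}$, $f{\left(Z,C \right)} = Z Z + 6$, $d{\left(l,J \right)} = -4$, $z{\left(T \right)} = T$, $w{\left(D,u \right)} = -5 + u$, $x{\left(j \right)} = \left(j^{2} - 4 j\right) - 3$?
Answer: $-832$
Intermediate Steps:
$x{\left(j \right)} = -3 + j^{2} - 4 j$
$f{\left(Z,C \right)} = 6 + Z^{2}$ ($f{\left(Z,C \right)} = Z^{2} + 6 = 6 + Z^{2}$)
$X{\left(p \right)} = 16$ ($X{\left(p \right)} = \left(-4\right)^{2} = 16$)
$X{\left(f{\left(x{\left(4 \right)},-2 \right)} \right)} \left(-52\right) = 16 \left(-52\right) = -832$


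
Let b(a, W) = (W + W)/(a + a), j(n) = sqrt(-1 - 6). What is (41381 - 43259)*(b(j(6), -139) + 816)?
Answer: -1532448 - 261042*I*sqrt(7)/7 ≈ -1.5324e+6 - 98665.0*I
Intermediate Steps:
j(n) = I*sqrt(7) (j(n) = sqrt(-7) = I*sqrt(7))
b(a, W) = W/a (b(a, W) = (2*W)/((2*a)) = (2*W)*(1/(2*a)) = W/a)
(41381 - 43259)*(b(j(6), -139) + 816) = (41381 - 43259)*(-139*(-I*sqrt(7)/7) + 816) = -1878*(-(-139)*I*sqrt(7)/7 + 816) = -1878*(139*I*sqrt(7)/7 + 816) = -1878*(816 + 139*I*sqrt(7)/7) = -1532448 - 261042*I*sqrt(7)/7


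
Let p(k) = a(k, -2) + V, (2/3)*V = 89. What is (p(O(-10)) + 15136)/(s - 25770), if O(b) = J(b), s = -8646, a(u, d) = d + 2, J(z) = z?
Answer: -30539/68832 ≈ -0.44367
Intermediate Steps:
a(u, d) = 2 + d
V = 267/2 (V = (3/2)*89 = 267/2 ≈ 133.50)
O(b) = b
p(k) = 267/2 (p(k) = (2 - 2) + 267/2 = 0 + 267/2 = 267/2)
(p(O(-10)) + 15136)/(s - 25770) = (267/2 + 15136)/(-8646 - 25770) = (30539/2)/(-34416) = (30539/2)*(-1/34416) = -30539/68832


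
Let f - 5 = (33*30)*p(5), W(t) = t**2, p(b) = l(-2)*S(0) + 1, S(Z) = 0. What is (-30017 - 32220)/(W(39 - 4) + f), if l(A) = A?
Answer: -62237/2220 ≈ -28.035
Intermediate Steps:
p(b) = 1 (p(b) = -2*0 + 1 = 0 + 1 = 1)
f = 995 (f = 5 + (33*30)*1 = 5 + 990*1 = 5 + 990 = 995)
(-30017 - 32220)/(W(39 - 4) + f) = (-30017 - 32220)/((39 - 4)**2 + 995) = -62237/(35**2 + 995) = -62237/(1225 + 995) = -62237/2220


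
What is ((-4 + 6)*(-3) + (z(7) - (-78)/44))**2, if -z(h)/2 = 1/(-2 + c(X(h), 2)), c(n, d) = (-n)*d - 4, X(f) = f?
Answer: 51529/3025 ≈ 17.034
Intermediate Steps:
c(n, d) = -4 - d*n (c(n, d) = -d*n - 4 = -4 - d*n)
z(h) = -2/(-6 - 2*h) (z(h) = -2/(-2 + (-4 - 1*2*h)) = -2/(-2 + (-4 - 2*h)) = -2/(-6 - 2*h))
((-4 + 6)*(-3) + (z(7) - (-78)/44))**2 = ((-4 + 6)*(-3) + (1/(3 + 7) - (-78)/44))**2 = (2*(-3) + (1/10 - (-78)/44))**2 = (-6 + (1/10 - 1*(-39/22)))**2 = (-6 + (1/10 + 39/22))**2 = (-6 + 103/55)**2 = (-227/55)**2 = 51529/3025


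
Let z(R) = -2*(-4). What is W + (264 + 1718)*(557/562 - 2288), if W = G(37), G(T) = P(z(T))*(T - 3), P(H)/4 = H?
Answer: -1273425581/281 ≈ -4.5318e+6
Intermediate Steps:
z(R) = 8
P(H) = 4*H
G(T) = -96 + 32*T (G(T) = (4*8)*(T - 3) = 32*(-3 + T) = -96 + 32*T)
W = 1088 (W = -96 + 32*37 = -96 + 1184 = 1088)
W + (264 + 1718)*(557/562 - 2288) = 1088 + (264 + 1718)*(557/562 - 2288) = 1088 + 1982*(557*(1/562) - 2288) = 1088 + 1982*(557/562 - 2288) = 1088 + 1982*(-1285299/562) = 1088 - 1273731309/281 = -1273425581/281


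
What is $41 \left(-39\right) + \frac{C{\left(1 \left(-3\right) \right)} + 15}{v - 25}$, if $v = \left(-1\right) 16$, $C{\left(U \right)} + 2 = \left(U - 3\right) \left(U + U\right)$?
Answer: $- \frac{65608}{41} \approx -1600.2$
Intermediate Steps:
$C{\left(U \right)} = -2 + 2 U \left(-3 + U\right)$ ($C{\left(U \right)} = -2 + \left(U - 3\right) \left(U + U\right) = -2 + \left(-3 + U\right) 2 U = -2 + 2 U \left(-3 + U\right)$)
$v = -16$
$41 \left(-39\right) + \frac{C{\left(1 \left(-3\right) \right)} + 15}{v - 25} = 41 \left(-39\right) + \frac{\left(-2 - 6 \cdot 1 \left(-3\right) + 2 \left(1 \left(-3\right)\right)^{2}\right) + 15}{-16 - 25} = -1599 + \frac{\left(-2 - -18 + 2 \left(-3\right)^{2}\right) + 15}{-41} = -1599 + \left(\left(-2 + 18 + 2 \cdot 9\right) + 15\right) \left(- \frac{1}{41}\right) = -1599 + \left(\left(-2 + 18 + 18\right) + 15\right) \left(- \frac{1}{41}\right) = -1599 + \left(34 + 15\right) \left(- \frac{1}{41}\right) = -1599 + 49 \left(- \frac{1}{41}\right) = -1599 - \frac{49}{41} = - \frac{65608}{41}$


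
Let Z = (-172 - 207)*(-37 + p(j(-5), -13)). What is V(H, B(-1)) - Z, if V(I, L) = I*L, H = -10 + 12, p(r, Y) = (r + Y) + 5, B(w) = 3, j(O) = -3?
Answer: -18186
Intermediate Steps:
p(r, Y) = 5 + Y + r (p(r, Y) = (Y + r) + 5 = 5 + Y + r)
H = 2
Z = 18192 (Z = (-172 - 207)*(-37 + (5 - 13 - 3)) = -379*(-37 - 11) = -379*(-48) = 18192)
V(H, B(-1)) - Z = 2*3 - 1*18192 = 6 - 18192 = -18186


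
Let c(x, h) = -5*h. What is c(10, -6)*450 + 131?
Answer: 13631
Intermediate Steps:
c(10, -6)*450 + 131 = -5*(-6)*450 + 131 = 30*450 + 131 = 13500 + 131 = 13631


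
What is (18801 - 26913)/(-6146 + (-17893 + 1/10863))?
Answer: 11015082/32641957 ≈ 0.33745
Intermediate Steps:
(18801 - 26913)/(-6146 + (-17893 + 1/10863)) = -8112/(-6146 + (-17893 + 1/10863)) = -8112/(-6146 - 194371658/10863) = -8112/(-261135656/10863) = -8112*(-10863/261135656) = 11015082/32641957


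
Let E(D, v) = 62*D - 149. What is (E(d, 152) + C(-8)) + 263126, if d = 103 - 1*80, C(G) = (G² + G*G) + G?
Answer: 264523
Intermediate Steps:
C(G) = G + 2*G² (C(G) = (G² + G²) + G = 2*G² + G = G + 2*G²)
d = 23 (d = 103 - 80 = 23)
E(D, v) = -149 + 62*D
(E(d, 152) + C(-8)) + 263126 = ((-149 + 62*23) - 8*(1 + 2*(-8))) + 263126 = ((-149 + 1426) - 8*(1 - 16)) + 263126 = (1277 - 8*(-15)) + 263126 = (1277 + 120) + 263126 = 1397 + 263126 = 264523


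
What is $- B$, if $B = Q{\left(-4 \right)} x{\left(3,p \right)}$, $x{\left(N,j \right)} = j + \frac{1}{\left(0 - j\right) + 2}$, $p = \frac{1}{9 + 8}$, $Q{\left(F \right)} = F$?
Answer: $\frac{1288}{561} \approx 2.2959$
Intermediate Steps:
$p = \frac{1}{17} \approx 0.058824$
$x{\left(N,j \right)} = j + \frac{1}{2 - j}$ ($x{\left(N,j \right)} = j + \frac{1}{- j + 2} = j + \frac{1}{2 - j}$)
$B = - \frac{1288}{561}$ ($B = - 4 \frac{-1 + \left(\frac{1}{17}\right)^{2} - \frac{2}{17}}{-2 + \frac{1}{17}} = - 4 \frac{-1 + \frac{1}{289} - \frac{2}{17}}{- \frac{33}{17}} = - 4 \left(\left(- \frac{17}{33}\right) \left(- \frac{322}{289}\right)\right) = \left(-4\right) \frac{322}{561} = - \frac{1288}{561} \approx -2.2959$)
$- B = \left(-1\right) \left(- \frac{1288}{561}\right) = \frac{1288}{561}$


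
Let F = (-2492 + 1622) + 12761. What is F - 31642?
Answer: -19751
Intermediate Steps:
F = 11891 (F = -870 + 12761 = 11891)
F - 31642 = 11891 - 31642 = -19751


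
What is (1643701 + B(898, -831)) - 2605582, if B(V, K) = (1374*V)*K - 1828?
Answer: -1026294721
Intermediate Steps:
B(V, K) = -1828 + 1374*K*V (B(V, K) = 1374*K*V - 1828 = -1828 + 1374*K*V)
(1643701 + B(898, -831)) - 2605582 = (1643701 + (-1828 + 1374*(-831)*898)) - 2605582 = (1643701 + (-1828 - 1025331012)) - 2605582 = (1643701 - 1025332840) - 2605582 = -1023689139 - 2605582 = -1026294721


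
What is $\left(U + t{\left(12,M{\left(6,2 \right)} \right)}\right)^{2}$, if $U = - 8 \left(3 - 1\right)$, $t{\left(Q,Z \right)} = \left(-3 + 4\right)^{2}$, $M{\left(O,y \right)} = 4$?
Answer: $225$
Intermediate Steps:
$t{\left(Q,Z \right)} = 1$ ($t{\left(Q,Z \right)} = 1^{2} = 1$)
$U = -16$ ($U = \left(-8\right) 2 = -16$)
$\left(U + t{\left(12,M{\left(6,2 \right)} \right)}\right)^{2} = \left(-16 + 1\right)^{2} = \left(-15\right)^{2} = 225$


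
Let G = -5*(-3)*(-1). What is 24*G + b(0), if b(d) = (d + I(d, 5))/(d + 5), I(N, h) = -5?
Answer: -361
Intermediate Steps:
G = -15 (G = 15*(-1) = -15)
b(d) = (-5 + d)/(5 + d) (b(d) = (d - 5)/(d + 5) = (-5 + d)/(5 + d))
24*G + b(0) = 24*(-15) + (-5 + 0)/(5 + 0) = -360 - 5/5 = -360 + (⅕)*(-5) = -360 - 1 = -361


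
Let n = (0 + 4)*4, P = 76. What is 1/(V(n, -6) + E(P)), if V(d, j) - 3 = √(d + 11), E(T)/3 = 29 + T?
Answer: 106/33699 - √3/33699 ≈ 0.0030941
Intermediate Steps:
E(T) = 87 + 3*T (E(T) = 3*(29 + T) = 87 + 3*T)
n = 16 (n = 4*4 = 16)
V(d, j) = 3 + √(11 + d) (V(d, j) = 3 + √(d + 11) = 3 + √(11 + d))
1/(V(n, -6) + E(P)) = 1/((3 + √(11 + 16)) + (87 + 3*76)) = 1/((3 + √27) + (87 + 228)) = 1/((3 + 3*√3) + 315) = 1/(318 + 3*√3)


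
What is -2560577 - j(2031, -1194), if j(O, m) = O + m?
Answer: -2561414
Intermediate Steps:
-2560577 - j(2031, -1194) = -2560577 - (2031 - 1194) = -2560577 - 1*837 = -2560577 - 837 = -2561414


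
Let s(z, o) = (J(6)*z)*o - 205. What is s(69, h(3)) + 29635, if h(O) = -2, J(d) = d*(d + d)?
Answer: 19494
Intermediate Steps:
J(d) = 2*d**2 (J(d) = d*(2*d) = 2*d**2)
s(z, o) = -205 + 72*o*z (s(z, o) = ((2*6**2)*z)*o - 205 = ((2*36)*z)*o - 205 = (72*z)*o - 205 = 72*o*z - 205 = -205 + 72*o*z)
s(69, h(3)) + 29635 = (-205 + 72*(-2)*69) + 29635 = (-205 - 9936) + 29635 = -10141 + 29635 = 19494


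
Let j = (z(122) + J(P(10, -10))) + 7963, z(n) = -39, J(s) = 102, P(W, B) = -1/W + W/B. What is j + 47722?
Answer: 55748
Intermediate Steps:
j = 8026 (j = (-39 + 102) + 7963 = 63 + 7963 = 8026)
j + 47722 = 8026 + 47722 = 55748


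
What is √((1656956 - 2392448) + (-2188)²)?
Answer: 2*√1012963 ≈ 2012.9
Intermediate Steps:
√((1656956 - 2392448) + (-2188)²) = √(-735492 + 4787344) = √4051852 = 2*√1012963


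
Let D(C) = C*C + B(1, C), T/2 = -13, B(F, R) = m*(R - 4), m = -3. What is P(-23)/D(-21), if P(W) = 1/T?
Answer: -1/13416 ≈ -7.4538e-5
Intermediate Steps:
B(F, R) = 12 - 3*R (B(F, R) = -3*(R - 4) = -3*(-4 + R) = 12 - 3*R)
T = -26 (T = 2*(-13) = -26)
P(W) = -1/26 (P(W) = 1/(-26) = -1/26)
D(C) = 12 + C² - 3*C (D(C) = C*C + (12 - 3*C) = C² + (12 - 3*C) = 12 + C² - 3*C)
P(-23)/D(-21) = -1/(26*(12 + (-21)² - 3*(-21))) = -1/(26*(12 + 441 + 63)) = -1/26/516 = -1/26*1/516 = -1/13416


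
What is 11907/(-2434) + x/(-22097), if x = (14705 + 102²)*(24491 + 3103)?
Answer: -1686678862743/53784098 ≈ -31360.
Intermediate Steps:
x = 692857746 (x = (14705 + 10404)*27594 = 25109*27594 = 692857746)
11907/(-2434) + x/(-22097) = 11907/(-2434) + 692857746/(-22097) = 11907*(-1/2434) + 692857746*(-1/22097) = -11907/2434 - 692857746/22097 = -1686678862743/53784098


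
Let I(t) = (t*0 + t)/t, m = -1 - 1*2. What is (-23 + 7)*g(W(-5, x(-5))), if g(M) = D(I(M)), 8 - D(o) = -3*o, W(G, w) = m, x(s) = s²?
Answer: -176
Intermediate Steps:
m = -3 (m = -1 - 2 = -3)
I(t) = 1 (I(t) = (0 + t)/t = t/t = 1)
W(G, w) = -3
D(o) = 8 + 3*o (D(o) = 8 - (-3)*o = 8 + 3*o)
g(M) = 11 (g(M) = 8 + 3*1 = 8 + 3 = 11)
(-23 + 7)*g(W(-5, x(-5))) = (-23 + 7)*11 = -16*11 = -176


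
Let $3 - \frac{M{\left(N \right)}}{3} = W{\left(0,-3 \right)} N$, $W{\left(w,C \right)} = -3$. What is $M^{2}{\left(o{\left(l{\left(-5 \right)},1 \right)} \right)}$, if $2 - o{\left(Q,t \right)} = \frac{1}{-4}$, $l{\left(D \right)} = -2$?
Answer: $\frac{13689}{16} \approx 855.56$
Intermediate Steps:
$o{\left(Q,t \right)} = \frac{9}{4}$ ($o{\left(Q,t \right)} = 2 - \frac{1}{-4} = 2 - - \frac{1}{4} = 2 + \frac{1}{4} = \frac{9}{4}$)
$M{\left(N \right)} = 9 + 9 N$ ($M{\left(N \right)} = 9 - 3 \left(- 3 N\right) = 9 + 9 N$)
$M^{2}{\left(o{\left(l{\left(-5 \right)},1 \right)} \right)} = \left(9 + 9 \cdot \frac{9}{4}\right)^{2} = \left(9 + \frac{81}{4}\right)^{2} = \left(\frac{117}{4}\right)^{2} = \frac{13689}{16}$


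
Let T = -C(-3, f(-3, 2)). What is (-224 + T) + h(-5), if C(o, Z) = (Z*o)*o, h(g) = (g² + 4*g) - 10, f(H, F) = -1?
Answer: -220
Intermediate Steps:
h(g) = -10 + g² + 4*g
C(o, Z) = Z*o²
T = 9 (T = -(-1)*(-3)² = -(-1)*9 = -1*(-9) = 9)
(-224 + T) + h(-5) = (-224 + 9) + (-10 + (-5)² + 4*(-5)) = -215 + (-10 + 25 - 20) = -215 - 5 = -220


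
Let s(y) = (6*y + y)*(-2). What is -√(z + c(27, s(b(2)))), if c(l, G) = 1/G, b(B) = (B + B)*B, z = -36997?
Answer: -41*I*√17255/28 ≈ -192.35*I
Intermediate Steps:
b(B) = 2*B² (b(B) = (2*B)*B = 2*B²)
s(y) = -14*y (s(y) = (7*y)*(-2) = -14*y)
-√(z + c(27, s(b(2)))) = -√(-36997 + 1/(-28*2²)) = -√(-36997 + 1/(-28*4)) = -√(-36997 + 1/(-14*8)) = -√(-36997 + 1/(-112)) = -√(-36997 - 1/112) = -√(-4143665/112) = -41*I*√17255/28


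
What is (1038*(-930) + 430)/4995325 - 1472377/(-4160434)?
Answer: 668111453317/4156543994210 ≈ 0.16074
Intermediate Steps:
(1038*(-930) + 430)/4995325 - 1472377/(-4160434) = (-965340 + 430)*(1/4995325) - 1472377*(-1/4160434) = -964910*1/4995325 + 1472377/4160434 = -192982/999065 + 1472377/4160434 = 668111453317/4156543994210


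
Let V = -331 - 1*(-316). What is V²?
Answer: 225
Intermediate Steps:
V = -15 (V = -331 + 316 = -15)
V² = (-15)² = 225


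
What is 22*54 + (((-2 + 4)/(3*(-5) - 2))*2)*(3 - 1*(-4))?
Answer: 20168/17 ≈ 1186.4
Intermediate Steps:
22*54 + (((-2 + 4)/(3*(-5) - 2))*2)*(3 - 1*(-4)) = 1188 + ((2/(-15 - 2))*2)*(3 + 4) = 1188 + ((2/(-17))*2)*7 = 1188 + ((2*(-1/17))*2)*7 = 1188 - 2/17*2*7 = 1188 - 4/17*7 = 1188 - 28/17 = 20168/17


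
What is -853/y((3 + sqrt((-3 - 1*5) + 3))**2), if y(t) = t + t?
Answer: 853*I/(4*(-2*I + 3*sqrt(5))) ≈ -8.7041 + 29.194*I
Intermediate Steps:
y(t) = 2*t
-853/y((3 + sqrt((-3 - 1*5) + 3))**2) = -853*1/(2*(3 + sqrt((-3 - 1*5) + 3))**2) = -853*1/(2*(3 + sqrt((-3 - 5) + 3))**2) = -853*1/(2*(3 + sqrt(-8 + 3))**2) = -853*1/(2*(3 + sqrt(-5))**2) = -853*1/(2*(3 + I*sqrt(5))**2) = -853/(2*(3 + I*sqrt(5))**2)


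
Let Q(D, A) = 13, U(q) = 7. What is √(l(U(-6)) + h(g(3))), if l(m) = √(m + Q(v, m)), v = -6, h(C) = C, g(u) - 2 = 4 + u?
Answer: √(9 + 2*√5) ≈ 3.6704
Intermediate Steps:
g(u) = 6 + u (g(u) = 2 + (4 + u) = 6 + u)
l(m) = √(13 + m) (l(m) = √(m + 13) = √(13 + m))
√(l(U(-6)) + h(g(3))) = √(√(13 + 7) + (6 + 3)) = √(√20 + 9) = √(2*√5 + 9) = √(9 + 2*√5)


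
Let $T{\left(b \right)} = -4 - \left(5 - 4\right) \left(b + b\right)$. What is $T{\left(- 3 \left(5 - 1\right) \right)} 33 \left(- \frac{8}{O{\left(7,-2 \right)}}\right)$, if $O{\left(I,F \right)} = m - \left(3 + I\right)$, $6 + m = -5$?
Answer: $\frac{1760}{7} \approx 251.43$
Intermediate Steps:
$m = -11$ ($m = -6 - 5 = -11$)
$O{\left(I,F \right)} = -14 - I$ ($O{\left(I,F \right)} = -11 - \left(3 + I\right) = -14 - I$)
$T{\left(b \right)} = -4 - 2 b$ ($T{\left(b \right)} = -4 - 1 \cdot 2 b = -4 - 2 b$)
$T{\left(- 3 \left(5 - 1\right) \right)} 33 \left(- \frac{8}{O{\left(7,-2 \right)}}\right) = \left(-4 - 2 \left(- 3 \left(5 - 1\right)\right)\right) 33 \left(- \frac{8}{-14 - 7}\right) = \left(-4 - 2 \left(\left(-3\right) 4\right)\right) 33 \left(- \frac{8}{-14 - 7}\right) = \left(-4 - -24\right) 33 \left(- \frac{8}{-21}\right) = \left(-4 + 24\right) 33 \left(\left(-8\right) \left(- \frac{1}{21}\right)\right) = 20 \cdot 33 \cdot \frac{8}{21} = 660 \cdot \frac{8}{21} = \frac{1760}{7}$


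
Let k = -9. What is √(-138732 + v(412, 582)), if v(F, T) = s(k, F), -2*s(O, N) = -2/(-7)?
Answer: 5*I*√271915/7 ≈ 372.47*I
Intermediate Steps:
s(O, N) = -⅐ (s(O, N) = -(-1)/(-7) = -(-1)*(-1)/7 = -½*2/7 = -⅐)
v(F, T) = -⅐
√(-138732 + v(412, 582)) = √(-138732 - ⅐) = √(-971125/7) = 5*I*√271915/7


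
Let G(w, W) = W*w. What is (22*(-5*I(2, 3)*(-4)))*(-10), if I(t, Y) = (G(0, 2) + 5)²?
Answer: -110000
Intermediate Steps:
I(t, Y) = 25 (I(t, Y) = (2*0 + 5)² = (0 + 5)² = 5² = 25)
(22*(-5*I(2, 3)*(-4)))*(-10) = (22*(-125*(-4)))*(-10) = (22*(-5*(-100)))*(-10) = (22*500)*(-10) = 11000*(-10) = -110000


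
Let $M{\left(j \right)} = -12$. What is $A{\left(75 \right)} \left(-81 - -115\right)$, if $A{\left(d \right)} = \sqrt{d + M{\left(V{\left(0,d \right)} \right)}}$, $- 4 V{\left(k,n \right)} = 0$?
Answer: $102 \sqrt{7} \approx 269.87$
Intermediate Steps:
$V{\left(k,n \right)} = 0$ ($V{\left(k,n \right)} = \left(- \frac{1}{4}\right) 0 = 0$)
$A{\left(d \right)} = \sqrt{-12 + d}$ ($A{\left(d \right)} = \sqrt{d - 12} = \sqrt{-12 + d}$)
$A{\left(75 \right)} \left(-81 - -115\right) = \sqrt{-12 + 75} \left(-81 - -115\right) = \sqrt{63} \left(-81 + 115\right) = 3 \sqrt{7} \cdot 34 = 102 \sqrt{7}$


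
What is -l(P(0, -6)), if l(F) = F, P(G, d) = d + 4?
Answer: 2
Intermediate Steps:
P(G, d) = 4 + d
-l(P(0, -6)) = -(4 - 6) = -1*(-2) = 2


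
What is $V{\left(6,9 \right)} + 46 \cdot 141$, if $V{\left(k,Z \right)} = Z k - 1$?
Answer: $6539$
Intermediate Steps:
$V{\left(k,Z \right)} = -1 + Z k$
$V{\left(6,9 \right)} + 46 \cdot 141 = \left(-1 + 9 \cdot 6\right) + 46 \cdot 141 = \left(-1 + 54\right) + 6486 = 53 + 6486 = 6539$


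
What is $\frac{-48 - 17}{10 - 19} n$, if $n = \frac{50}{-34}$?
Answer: $- \frac{1625}{153} \approx -10.621$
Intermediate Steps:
$n = - \frac{25}{17}$ ($n = 50 \left(- \frac{1}{34}\right) = - \frac{25}{17} \approx -1.4706$)
$\frac{-48 - 17}{10 - 19} n = \frac{-48 - 17}{10 - 19} \left(- \frac{25}{17}\right) = - \frac{65}{-9} \left(- \frac{25}{17}\right) = \left(-65\right) \left(- \frac{1}{9}\right) \left(- \frac{25}{17}\right) = \frac{65}{9} \left(- \frac{25}{17}\right) = - \frac{1625}{153}$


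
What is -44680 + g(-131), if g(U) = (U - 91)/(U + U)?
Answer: -5852969/131 ≈ -44679.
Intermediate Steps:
g(U) = (-91 + U)/(2*U) (g(U) = (-91 + U)/((2*U)) = (-91 + U)*(1/(2*U)) = (-91 + U)/(2*U))
-44680 + g(-131) = -44680 + (1/2)*(-91 - 131)/(-131) = -44680 + (1/2)*(-1/131)*(-222) = -44680 + 111/131 = -5852969/131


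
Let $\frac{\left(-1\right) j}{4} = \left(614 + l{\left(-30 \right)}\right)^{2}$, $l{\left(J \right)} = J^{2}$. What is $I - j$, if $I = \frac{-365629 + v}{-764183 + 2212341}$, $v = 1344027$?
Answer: $\frac{6638924439135}{724079} \approx 9.1688 \cdot 10^{6}$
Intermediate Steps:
$I = \frac{489199}{724079}$ ($I = \frac{-365629 + 1344027}{-764183 + 2212341} = \frac{978398}{1448158} = 978398 \cdot \frac{1}{1448158} = \frac{489199}{724079} \approx 0.67562$)
$j = -9168784$ ($j = - 4 \left(614 + \left(-30\right)^{2}\right)^{2} = - 4 \left(614 + 900\right)^{2} = - 4 \cdot 1514^{2} = \left(-4\right) 2292196 = -9168784$)
$I - j = \frac{489199}{724079} - -9168784 = \frac{489199}{724079} + 9168784 = \frac{6638924439135}{724079}$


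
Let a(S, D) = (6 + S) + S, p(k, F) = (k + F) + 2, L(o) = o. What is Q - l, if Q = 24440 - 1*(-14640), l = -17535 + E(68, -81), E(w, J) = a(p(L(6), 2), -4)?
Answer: 56589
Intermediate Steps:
p(k, F) = 2 + F + k (p(k, F) = (F + k) + 2 = 2 + F + k)
a(S, D) = 6 + 2*S
E(w, J) = 26 (E(w, J) = 6 + 2*(2 + 2 + 6) = 6 + 2*10 = 6 + 20 = 26)
l = -17509 (l = -17535 + 26 = -17509)
Q = 39080 (Q = 24440 + 14640 = 39080)
Q - l = 39080 - 1*(-17509) = 39080 + 17509 = 56589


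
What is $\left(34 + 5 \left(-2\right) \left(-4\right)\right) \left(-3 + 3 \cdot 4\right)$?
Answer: $666$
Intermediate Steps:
$\left(34 + 5 \left(-2\right) \left(-4\right)\right) \left(-3 + 3 \cdot 4\right) = \left(34 - -40\right) \left(-3 + 12\right) = \left(34 + 40\right) 9 = 74 \cdot 9 = 666$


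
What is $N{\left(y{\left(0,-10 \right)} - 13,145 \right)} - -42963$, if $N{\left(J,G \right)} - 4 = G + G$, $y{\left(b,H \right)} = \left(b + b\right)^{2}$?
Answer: $43257$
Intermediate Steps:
$y{\left(b,H \right)} = 4 b^{2}$ ($y{\left(b,H \right)} = \left(2 b\right)^{2} = 4 b^{2}$)
$N{\left(J,G \right)} = 4 + 2 G$ ($N{\left(J,G \right)} = 4 + \left(G + G\right) = 4 + 2 G$)
$N{\left(y{\left(0,-10 \right)} - 13,145 \right)} - -42963 = \left(4 + 2 \cdot 145\right) - -42963 = \left(4 + 290\right) + 42963 = 294 + 42963 = 43257$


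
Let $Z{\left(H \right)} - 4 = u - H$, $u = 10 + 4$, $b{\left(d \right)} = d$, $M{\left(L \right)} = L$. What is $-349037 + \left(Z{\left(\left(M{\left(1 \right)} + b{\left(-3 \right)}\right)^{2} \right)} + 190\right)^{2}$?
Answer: $-307421$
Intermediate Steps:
$u = 14$
$Z{\left(H \right)} = 18 - H$ ($Z{\left(H \right)} = 4 - \left(-14 + H\right) = 18 - H$)
$-349037 + \left(Z{\left(\left(M{\left(1 \right)} + b{\left(-3 \right)}\right)^{2} \right)} + 190\right)^{2} = -349037 + \left(\left(18 - \left(1 - 3\right)^{2}\right) + 190\right)^{2} = -349037 + \left(\left(18 - \left(-2\right)^{2}\right) + 190\right)^{2} = -349037 + \left(\left(18 - 4\right) + 190\right)^{2} = -349037 + \left(14 + 190\right)^{2} = -349037 + 204^{2} = -349037 + 41616 = -307421$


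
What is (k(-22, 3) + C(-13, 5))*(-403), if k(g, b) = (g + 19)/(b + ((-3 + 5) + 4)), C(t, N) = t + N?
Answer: 10075/3 ≈ 3358.3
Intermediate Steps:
C(t, N) = N + t
k(g, b) = (19 + g)/(6 + b) (k(g, b) = (19 + g)/(b + (2 + 4)) = (19 + g)/(b + 6) = (19 + g)/(6 + b))
(k(-22, 3) + C(-13, 5))*(-403) = ((19 - 22)/(6 + 3) + (5 - 13))*(-403) = (-3/9 - 8)*(-403) = ((⅑)*(-3) - 8)*(-403) = (-⅓ - 8)*(-403) = -25/3*(-403) = 10075/3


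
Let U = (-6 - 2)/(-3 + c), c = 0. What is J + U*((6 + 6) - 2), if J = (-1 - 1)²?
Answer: 92/3 ≈ 30.667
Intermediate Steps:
U = 8/3 (U = (-6 - 2)/(-3 + 0) = -8/(-3) = -8*(-⅓) = 8/3 ≈ 2.6667)
J = 4 (J = (-2)² = 4)
J + U*((6 + 6) - 2) = 4 + 8*((6 + 6) - 2)/3 = 4 + 8*(12 - 2)/3 = 4 + (8/3)*10 = 4 + 80/3 = 92/3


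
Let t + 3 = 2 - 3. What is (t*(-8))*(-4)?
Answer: -128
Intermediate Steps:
t = -4 (t = -3 + (2 - 3) = -3 - 1 = -4)
(t*(-8))*(-4) = -4*(-8)*(-4) = 32*(-4) = -128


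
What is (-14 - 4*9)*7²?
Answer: -2450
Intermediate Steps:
(-14 - 4*9)*7² = (-14 - 36)*49 = -50*49 = -2450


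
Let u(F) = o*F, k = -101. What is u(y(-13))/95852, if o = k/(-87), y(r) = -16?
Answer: -404/2084781 ≈ -0.00019379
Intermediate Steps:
o = 101/87 (o = -101/(-87) = -101*(-1/87) = 101/87 ≈ 1.1609)
u(F) = 101*F/87
u(y(-13))/95852 = ((101/87)*(-16))/95852 = -1616/87*1/95852 = -404/2084781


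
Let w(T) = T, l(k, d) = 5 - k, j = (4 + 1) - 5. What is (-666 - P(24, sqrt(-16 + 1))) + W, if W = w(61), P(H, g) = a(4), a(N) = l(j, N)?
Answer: -610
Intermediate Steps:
j = 0 (j = 5 - 5 = 0)
a(N) = 5 (a(N) = 5 - 1*0 = 5 + 0 = 5)
P(H, g) = 5
W = 61
(-666 - P(24, sqrt(-16 + 1))) + W = (-666 - 1*5) + 61 = (-666 - 5) + 61 = -671 + 61 = -610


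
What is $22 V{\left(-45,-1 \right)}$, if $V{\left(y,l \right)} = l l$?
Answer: $22$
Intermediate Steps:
$V{\left(y,l \right)} = l^{2}$
$22 V{\left(-45,-1 \right)} = 22 \left(-1\right)^{2} = 22 \cdot 1 = 22$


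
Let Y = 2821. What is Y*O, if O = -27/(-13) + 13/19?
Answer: 147994/19 ≈ 7789.2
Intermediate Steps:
O = 682/247 (O = -27*(-1/13) + 13*(1/19) = 27/13 + 13/19 = 682/247 ≈ 2.7611)
Y*O = 2821*(682/247) = 147994/19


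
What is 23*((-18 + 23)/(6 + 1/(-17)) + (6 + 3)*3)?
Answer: 64676/101 ≈ 640.36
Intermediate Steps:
23*((-18 + 23)/(6 + 1/(-17)) + (6 + 3)*3) = 23*(5/(6 - 1/17) + 9*3) = 23*(5/(101/17) + 27) = 23*(5*(17/101) + 27) = 23*(85/101 + 27) = 23*(2812/101) = 64676/101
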